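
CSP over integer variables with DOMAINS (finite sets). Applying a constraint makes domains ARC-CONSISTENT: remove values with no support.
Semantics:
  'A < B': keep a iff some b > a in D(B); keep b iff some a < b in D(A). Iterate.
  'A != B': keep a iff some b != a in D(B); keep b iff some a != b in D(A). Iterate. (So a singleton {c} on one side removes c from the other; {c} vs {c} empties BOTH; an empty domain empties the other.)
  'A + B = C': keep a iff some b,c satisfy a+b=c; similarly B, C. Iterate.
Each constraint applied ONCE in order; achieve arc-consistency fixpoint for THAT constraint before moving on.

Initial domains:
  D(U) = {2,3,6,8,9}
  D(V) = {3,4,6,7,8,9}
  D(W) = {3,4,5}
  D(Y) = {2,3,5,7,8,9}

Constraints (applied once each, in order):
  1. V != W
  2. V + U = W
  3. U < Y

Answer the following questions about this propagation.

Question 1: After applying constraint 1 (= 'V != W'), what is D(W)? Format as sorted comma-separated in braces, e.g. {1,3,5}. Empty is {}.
Constraint 1 (V != W) on D(V)={3,4,6,7,8,9} D(W)={3,4,5}: no change
So after constraint 1: D(W) = {3,4,5}

Answer: {3,4,5}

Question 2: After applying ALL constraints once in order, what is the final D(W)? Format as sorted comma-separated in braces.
Answer: {5}

Derivation:
Constraint 1 (V != W) on D(V)={3,4,6,7,8,9} D(W)={3,4,5}: no change
Constraint 2 (V + U = W) on D(V)={3,4,6,7,8,9} D(U)={2,3,6,8,9} D(W)={3,4,5}: V {3,4,6,7,8,9}->{3}; U {2,3,6,8,9}->{2}; W {3,4,5}->{5}
Constraint 3 (U < Y) on D(U)={2} D(Y)={2,3,5,7,8,9}: Y {2,3,5,7,8,9}->{3,5,7,8,9}
So after all 3 constraints: D(W) = {5}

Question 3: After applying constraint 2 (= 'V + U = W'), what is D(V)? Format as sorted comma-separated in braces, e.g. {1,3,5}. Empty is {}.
Answer: {3}

Derivation:
Constraint 1 (V != W) on D(V)={3,4,6,7,8,9} D(W)={3,4,5}: no change
Constraint 2 (V + U = W) on D(V)={3,4,6,7,8,9} D(U)={2,3,6,8,9} D(W)={3,4,5}: V {3,4,6,7,8,9}->{3}; U {2,3,6,8,9}->{2}; W {3,4,5}->{5}
So after constraint 2: D(V) = {3}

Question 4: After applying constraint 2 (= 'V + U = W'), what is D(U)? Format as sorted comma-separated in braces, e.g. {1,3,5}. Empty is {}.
Constraint 1 (V != W) on D(V)={3,4,6,7,8,9} D(W)={3,4,5}: no change
Constraint 2 (V + U = W) on D(V)={3,4,6,7,8,9} D(U)={2,3,6,8,9} D(W)={3,4,5}: V {3,4,6,7,8,9}->{3}; U {2,3,6,8,9}->{2}; W {3,4,5}->{5}
So after constraint 2: D(U) = {2}

Answer: {2}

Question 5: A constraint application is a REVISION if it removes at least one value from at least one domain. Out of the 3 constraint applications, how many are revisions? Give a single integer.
Constraint 1 (V != W) on D(V)={3,4,6,7,8,9} D(W)={3,4,5}: no change => not a revision
Constraint 2 (V + U = W) on D(V)={3,4,6,7,8,9} D(U)={2,3,6,8,9} D(W)={3,4,5}: V {3,4,6,7,8,9}->{3}; U {2,3,6,8,9}->{2}; W {3,4,5}->{5} => REVISION
Constraint 3 (U < Y) on D(U)={2} D(Y)={2,3,5,7,8,9}: Y {2,3,5,7,8,9}->{3,5,7,8,9} => REVISION
Total revisions = 2

Answer: 2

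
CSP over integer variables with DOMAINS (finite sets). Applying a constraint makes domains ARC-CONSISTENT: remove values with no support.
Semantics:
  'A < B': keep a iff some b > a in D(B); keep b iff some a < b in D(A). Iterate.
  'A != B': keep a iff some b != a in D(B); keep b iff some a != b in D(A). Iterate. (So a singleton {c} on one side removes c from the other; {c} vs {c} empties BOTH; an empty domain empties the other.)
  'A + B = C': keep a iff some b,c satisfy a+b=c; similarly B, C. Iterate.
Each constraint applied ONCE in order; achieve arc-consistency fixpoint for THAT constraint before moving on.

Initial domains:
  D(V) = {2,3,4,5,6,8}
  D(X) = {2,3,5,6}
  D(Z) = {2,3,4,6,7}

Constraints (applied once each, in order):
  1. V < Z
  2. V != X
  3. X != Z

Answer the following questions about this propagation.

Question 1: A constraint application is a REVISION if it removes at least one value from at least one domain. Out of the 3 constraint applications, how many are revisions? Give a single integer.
Constraint 1 (V < Z) on D(V)={2,3,4,5,6,8} D(Z)={2,3,4,6,7}: V {2,3,4,5,6,8}->{2,3,4,5,6}; Z {2,3,4,6,7}->{3,4,6,7} => REVISION
Constraint 2 (V != X) on D(V)={2,3,4,5,6} D(X)={2,3,5,6}: no change => not a revision
Constraint 3 (X != Z) on D(X)={2,3,5,6} D(Z)={3,4,6,7}: no change => not a revision
Total revisions = 1

Answer: 1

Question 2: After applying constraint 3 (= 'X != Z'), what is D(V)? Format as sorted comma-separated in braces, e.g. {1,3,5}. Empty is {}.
Answer: {2,3,4,5,6}

Derivation:
Constraint 1 (V < Z) on D(V)={2,3,4,5,6,8} D(Z)={2,3,4,6,7}: V {2,3,4,5,6,8}->{2,3,4,5,6}; Z {2,3,4,6,7}->{3,4,6,7}
Constraint 2 (V != X) on D(V)={2,3,4,5,6} D(X)={2,3,5,6}: no change
Constraint 3 (X != Z) on D(X)={2,3,5,6} D(Z)={3,4,6,7}: no change
So after constraint 3: D(V) = {2,3,4,5,6}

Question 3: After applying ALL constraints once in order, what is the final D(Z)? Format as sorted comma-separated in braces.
Constraint 1 (V < Z) on D(V)={2,3,4,5,6,8} D(Z)={2,3,4,6,7}: V {2,3,4,5,6,8}->{2,3,4,5,6}; Z {2,3,4,6,7}->{3,4,6,7}
Constraint 2 (V != X) on D(V)={2,3,4,5,6} D(X)={2,3,5,6}: no change
Constraint 3 (X != Z) on D(X)={2,3,5,6} D(Z)={3,4,6,7}: no change
So after all 3 constraints: D(Z) = {3,4,6,7}

Answer: {3,4,6,7}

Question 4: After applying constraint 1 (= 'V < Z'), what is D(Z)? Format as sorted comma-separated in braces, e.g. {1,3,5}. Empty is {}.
Constraint 1 (V < Z) on D(V)={2,3,4,5,6,8} D(Z)={2,3,4,6,7}: V {2,3,4,5,6,8}->{2,3,4,5,6}; Z {2,3,4,6,7}->{3,4,6,7}
So after constraint 1: D(Z) = {3,4,6,7}

Answer: {3,4,6,7}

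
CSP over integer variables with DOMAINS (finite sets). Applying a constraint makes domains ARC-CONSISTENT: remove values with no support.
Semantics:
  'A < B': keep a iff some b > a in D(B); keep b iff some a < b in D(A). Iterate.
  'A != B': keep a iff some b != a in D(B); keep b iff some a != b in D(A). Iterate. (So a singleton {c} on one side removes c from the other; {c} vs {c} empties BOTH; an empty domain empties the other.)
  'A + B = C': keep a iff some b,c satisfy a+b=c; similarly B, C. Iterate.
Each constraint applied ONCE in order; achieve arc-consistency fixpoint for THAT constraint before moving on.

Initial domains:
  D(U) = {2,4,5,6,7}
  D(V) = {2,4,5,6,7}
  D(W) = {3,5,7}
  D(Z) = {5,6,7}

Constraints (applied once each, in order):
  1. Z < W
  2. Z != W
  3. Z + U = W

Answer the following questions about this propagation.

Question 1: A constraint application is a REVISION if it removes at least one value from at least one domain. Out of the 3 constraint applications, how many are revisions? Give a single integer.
Constraint 1 (Z < W) on D(Z)={5,6,7} D(W)={3,5,7}: Z {5,6,7}->{5,6}; W {3,5,7}->{7} => REVISION
Constraint 2 (Z != W) on D(Z)={5,6} D(W)={7}: no change => not a revision
Constraint 3 (Z + U = W) on D(Z)={5,6} D(U)={2,4,5,6,7} D(W)={7}: Z {5,6}->{5}; U {2,4,5,6,7}->{2} => REVISION
Total revisions = 2

Answer: 2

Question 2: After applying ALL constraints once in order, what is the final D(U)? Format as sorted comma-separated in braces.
Answer: {2}

Derivation:
Constraint 1 (Z < W) on D(Z)={5,6,7} D(W)={3,5,7}: Z {5,6,7}->{5,6}; W {3,5,7}->{7}
Constraint 2 (Z != W) on D(Z)={5,6} D(W)={7}: no change
Constraint 3 (Z + U = W) on D(Z)={5,6} D(U)={2,4,5,6,7} D(W)={7}: Z {5,6}->{5}; U {2,4,5,6,7}->{2}
So after all 3 constraints: D(U) = {2}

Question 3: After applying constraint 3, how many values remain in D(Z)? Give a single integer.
Answer: 1

Derivation:
Constraint 1 (Z < W) on D(Z)={5,6,7} D(W)={3,5,7}: Z {5,6,7}->{5,6}; W {3,5,7}->{7}
Constraint 2 (Z != W) on D(Z)={5,6} D(W)={7}: no change
Constraint 3 (Z + U = W) on D(Z)={5,6} D(U)={2,4,5,6,7} D(W)={7}: Z {5,6}->{5}; U {2,4,5,6,7}->{2}
So after constraint 3: D(Z)={5}, size = 1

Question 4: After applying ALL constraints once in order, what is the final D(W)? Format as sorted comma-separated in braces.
Constraint 1 (Z < W) on D(Z)={5,6,7} D(W)={3,5,7}: Z {5,6,7}->{5,6}; W {3,5,7}->{7}
Constraint 2 (Z != W) on D(Z)={5,6} D(W)={7}: no change
Constraint 3 (Z + U = W) on D(Z)={5,6} D(U)={2,4,5,6,7} D(W)={7}: Z {5,6}->{5}; U {2,4,5,6,7}->{2}
So after all 3 constraints: D(W) = {7}

Answer: {7}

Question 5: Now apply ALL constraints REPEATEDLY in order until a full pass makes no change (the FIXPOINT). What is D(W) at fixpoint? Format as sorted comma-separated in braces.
Answer: {7}

Derivation:
pass 0 (initial): D(W)={3,5,7}
pass 1: U {2,4,5,6,7}->{2}; W {3,5,7}->{7}; Z {5,6,7}->{5}
pass 2: no change
Fixpoint after 2 passes: D(W) = {7}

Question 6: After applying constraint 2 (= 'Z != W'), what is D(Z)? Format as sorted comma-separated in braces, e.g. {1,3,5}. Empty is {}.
Answer: {5,6}

Derivation:
Constraint 1 (Z < W) on D(Z)={5,6,7} D(W)={3,5,7}: Z {5,6,7}->{5,6}; W {3,5,7}->{7}
Constraint 2 (Z != W) on D(Z)={5,6} D(W)={7}: no change
So after constraint 2: D(Z) = {5,6}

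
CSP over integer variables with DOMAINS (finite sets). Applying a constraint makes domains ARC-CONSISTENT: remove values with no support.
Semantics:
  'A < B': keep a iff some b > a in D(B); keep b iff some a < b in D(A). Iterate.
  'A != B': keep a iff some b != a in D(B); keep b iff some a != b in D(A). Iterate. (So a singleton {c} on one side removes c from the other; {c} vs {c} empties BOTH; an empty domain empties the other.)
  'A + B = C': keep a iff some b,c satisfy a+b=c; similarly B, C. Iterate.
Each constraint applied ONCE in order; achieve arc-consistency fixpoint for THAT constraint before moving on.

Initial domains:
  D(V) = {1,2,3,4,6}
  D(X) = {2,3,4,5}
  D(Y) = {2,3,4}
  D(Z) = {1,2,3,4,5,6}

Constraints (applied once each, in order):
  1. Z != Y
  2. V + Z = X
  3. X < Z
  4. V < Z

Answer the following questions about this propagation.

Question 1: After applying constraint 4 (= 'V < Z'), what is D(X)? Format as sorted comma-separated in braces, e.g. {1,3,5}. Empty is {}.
Answer: {2,3}

Derivation:
Constraint 1 (Z != Y) on D(Z)={1,2,3,4,5,6} D(Y)={2,3,4}: no change
Constraint 2 (V + Z = X) on D(V)={1,2,3,4,6} D(Z)={1,2,3,4,5,6} D(X)={2,3,4,5}: V {1,2,3,4,6}->{1,2,3,4}; Z {1,2,3,4,5,6}->{1,2,3,4}
Constraint 3 (X < Z) on D(X)={2,3,4,5} D(Z)={1,2,3,4}: X {2,3,4,5}->{2,3}; Z {1,2,3,4}->{3,4}
Constraint 4 (V < Z) on D(V)={1,2,3,4} D(Z)={3,4}: V {1,2,3,4}->{1,2,3}
So after constraint 4: D(X) = {2,3}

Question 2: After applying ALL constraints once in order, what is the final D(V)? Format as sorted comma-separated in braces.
Answer: {1,2,3}

Derivation:
Constraint 1 (Z != Y) on D(Z)={1,2,3,4,5,6} D(Y)={2,3,4}: no change
Constraint 2 (V + Z = X) on D(V)={1,2,3,4,6} D(Z)={1,2,3,4,5,6} D(X)={2,3,4,5}: V {1,2,3,4,6}->{1,2,3,4}; Z {1,2,3,4,5,6}->{1,2,3,4}
Constraint 3 (X < Z) on D(X)={2,3,4,5} D(Z)={1,2,3,4}: X {2,3,4,5}->{2,3}; Z {1,2,3,4}->{3,4}
Constraint 4 (V < Z) on D(V)={1,2,3,4} D(Z)={3,4}: V {1,2,3,4}->{1,2,3}
So after all 4 constraints: D(V) = {1,2,3}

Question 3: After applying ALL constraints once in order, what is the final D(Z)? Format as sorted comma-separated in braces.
Constraint 1 (Z != Y) on D(Z)={1,2,3,4,5,6} D(Y)={2,3,4}: no change
Constraint 2 (V + Z = X) on D(V)={1,2,3,4,6} D(Z)={1,2,3,4,5,6} D(X)={2,3,4,5}: V {1,2,3,4,6}->{1,2,3,4}; Z {1,2,3,4,5,6}->{1,2,3,4}
Constraint 3 (X < Z) on D(X)={2,3,4,5} D(Z)={1,2,3,4}: X {2,3,4,5}->{2,3}; Z {1,2,3,4}->{3,4}
Constraint 4 (V < Z) on D(V)={1,2,3,4} D(Z)={3,4}: V {1,2,3,4}->{1,2,3}
So after all 4 constraints: D(Z) = {3,4}

Answer: {3,4}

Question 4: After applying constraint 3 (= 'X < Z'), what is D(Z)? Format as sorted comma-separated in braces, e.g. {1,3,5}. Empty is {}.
Answer: {3,4}

Derivation:
Constraint 1 (Z != Y) on D(Z)={1,2,3,4,5,6} D(Y)={2,3,4}: no change
Constraint 2 (V + Z = X) on D(V)={1,2,3,4,6} D(Z)={1,2,3,4,5,6} D(X)={2,3,4,5}: V {1,2,3,4,6}->{1,2,3,4}; Z {1,2,3,4,5,6}->{1,2,3,4}
Constraint 3 (X < Z) on D(X)={2,3,4,5} D(Z)={1,2,3,4}: X {2,3,4,5}->{2,3}; Z {1,2,3,4}->{3,4}
So after constraint 3: D(Z) = {3,4}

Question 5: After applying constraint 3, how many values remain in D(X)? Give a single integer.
Constraint 1 (Z != Y) on D(Z)={1,2,3,4,5,6} D(Y)={2,3,4}: no change
Constraint 2 (V + Z = X) on D(V)={1,2,3,4,6} D(Z)={1,2,3,4,5,6} D(X)={2,3,4,5}: V {1,2,3,4,6}->{1,2,3,4}; Z {1,2,3,4,5,6}->{1,2,3,4}
Constraint 3 (X < Z) on D(X)={2,3,4,5} D(Z)={1,2,3,4}: X {2,3,4,5}->{2,3}; Z {1,2,3,4}->{3,4}
So after constraint 3: D(X)={2,3}, size = 2

Answer: 2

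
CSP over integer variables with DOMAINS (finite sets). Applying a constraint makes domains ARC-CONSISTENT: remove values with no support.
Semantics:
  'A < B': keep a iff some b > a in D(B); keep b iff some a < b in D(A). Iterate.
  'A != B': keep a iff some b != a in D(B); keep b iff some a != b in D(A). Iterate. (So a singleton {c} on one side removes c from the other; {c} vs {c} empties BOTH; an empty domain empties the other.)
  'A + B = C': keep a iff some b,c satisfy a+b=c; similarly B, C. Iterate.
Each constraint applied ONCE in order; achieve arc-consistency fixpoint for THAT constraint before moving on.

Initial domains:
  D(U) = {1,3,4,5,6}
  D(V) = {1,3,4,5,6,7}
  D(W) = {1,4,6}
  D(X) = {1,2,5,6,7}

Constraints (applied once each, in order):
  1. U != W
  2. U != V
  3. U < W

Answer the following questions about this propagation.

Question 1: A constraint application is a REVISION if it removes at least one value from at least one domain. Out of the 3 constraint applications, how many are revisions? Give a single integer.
Constraint 1 (U != W) on D(U)={1,3,4,5,6} D(W)={1,4,6}: no change => not a revision
Constraint 2 (U != V) on D(U)={1,3,4,5,6} D(V)={1,3,4,5,6,7}: no change => not a revision
Constraint 3 (U < W) on D(U)={1,3,4,5,6} D(W)={1,4,6}: U {1,3,4,5,6}->{1,3,4,5}; W {1,4,6}->{4,6} => REVISION
Total revisions = 1

Answer: 1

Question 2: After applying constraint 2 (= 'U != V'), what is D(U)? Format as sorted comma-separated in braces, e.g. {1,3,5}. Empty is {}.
Constraint 1 (U != W) on D(U)={1,3,4,5,6} D(W)={1,4,6}: no change
Constraint 2 (U != V) on D(U)={1,3,4,5,6} D(V)={1,3,4,5,6,7}: no change
So after constraint 2: D(U) = {1,3,4,5,6}

Answer: {1,3,4,5,6}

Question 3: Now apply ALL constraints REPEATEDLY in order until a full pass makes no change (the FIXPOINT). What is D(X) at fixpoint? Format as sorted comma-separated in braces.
pass 0 (initial): D(X)={1,2,5,6,7}
pass 1: U {1,3,4,5,6}->{1,3,4,5}; W {1,4,6}->{4,6}
pass 2: no change
Fixpoint after 2 passes: D(X) = {1,2,5,6,7}

Answer: {1,2,5,6,7}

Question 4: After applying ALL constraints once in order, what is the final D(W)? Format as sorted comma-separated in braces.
Constraint 1 (U != W) on D(U)={1,3,4,5,6} D(W)={1,4,6}: no change
Constraint 2 (U != V) on D(U)={1,3,4,5,6} D(V)={1,3,4,5,6,7}: no change
Constraint 3 (U < W) on D(U)={1,3,4,5,6} D(W)={1,4,6}: U {1,3,4,5,6}->{1,3,4,5}; W {1,4,6}->{4,6}
So after all 3 constraints: D(W) = {4,6}

Answer: {4,6}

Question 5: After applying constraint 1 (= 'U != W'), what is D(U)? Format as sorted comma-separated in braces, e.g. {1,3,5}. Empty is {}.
Answer: {1,3,4,5,6}

Derivation:
Constraint 1 (U != W) on D(U)={1,3,4,5,6} D(W)={1,4,6}: no change
So after constraint 1: D(U) = {1,3,4,5,6}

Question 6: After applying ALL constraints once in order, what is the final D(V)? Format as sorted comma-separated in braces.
Answer: {1,3,4,5,6,7}

Derivation:
Constraint 1 (U != W) on D(U)={1,3,4,5,6} D(W)={1,4,6}: no change
Constraint 2 (U != V) on D(U)={1,3,4,5,6} D(V)={1,3,4,5,6,7}: no change
Constraint 3 (U < W) on D(U)={1,3,4,5,6} D(W)={1,4,6}: U {1,3,4,5,6}->{1,3,4,5}; W {1,4,6}->{4,6}
So after all 3 constraints: D(V) = {1,3,4,5,6,7}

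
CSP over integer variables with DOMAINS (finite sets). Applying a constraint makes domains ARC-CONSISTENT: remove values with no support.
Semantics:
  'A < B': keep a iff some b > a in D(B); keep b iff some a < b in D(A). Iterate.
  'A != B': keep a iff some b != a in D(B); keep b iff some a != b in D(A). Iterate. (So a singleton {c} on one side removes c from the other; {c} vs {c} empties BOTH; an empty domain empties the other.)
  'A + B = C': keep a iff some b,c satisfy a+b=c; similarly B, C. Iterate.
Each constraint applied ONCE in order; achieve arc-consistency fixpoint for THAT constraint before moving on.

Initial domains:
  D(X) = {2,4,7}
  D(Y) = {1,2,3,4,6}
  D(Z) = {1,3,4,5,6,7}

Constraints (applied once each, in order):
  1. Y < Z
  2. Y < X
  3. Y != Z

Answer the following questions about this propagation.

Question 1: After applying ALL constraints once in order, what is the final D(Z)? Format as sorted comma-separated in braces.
Constraint 1 (Y < Z) on D(Y)={1,2,3,4,6} D(Z)={1,3,4,5,6,7}: Z {1,3,4,5,6,7}->{3,4,5,6,7}
Constraint 2 (Y < X) on D(Y)={1,2,3,4,6} D(X)={2,4,7}: no change
Constraint 3 (Y != Z) on D(Y)={1,2,3,4,6} D(Z)={3,4,5,6,7}: no change
So after all 3 constraints: D(Z) = {3,4,5,6,7}

Answer: {3,4,5,6,7}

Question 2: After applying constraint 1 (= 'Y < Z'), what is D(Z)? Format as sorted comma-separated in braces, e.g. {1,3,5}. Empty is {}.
Constraint 1 (Y < Z) on D(Y)={1,2,3,4,6} D(Z)={1,3,4,5,6,7}: Z {1,3,4,5,6,7}->{3,4,5,6,7}
So after constraint 1: D(Z) = {3,4,5,6,7}

Answer: {3,4,5,6,7}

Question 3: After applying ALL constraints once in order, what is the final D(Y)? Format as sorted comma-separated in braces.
Constraint 1 (Y < Z) on D(Y)={1,2,3,4,6} D(Z)={1,3,4,5,6,7}: Z {1,3,4,5,6,7}->{3,4,5,6,7}
Constraint 2 (Y < X) on D(Y)={1,2,3,4,6} D(X)={2,4,7}: no change
Constraint 3 (Y != Z) on D(Y)={1,2,3,4,6} D(Z)={3,4,5,6,7}: no change
So after all 3 constraints: D(Y) = {1,2,3,4,6}

Answer: {1,2,3,4,6}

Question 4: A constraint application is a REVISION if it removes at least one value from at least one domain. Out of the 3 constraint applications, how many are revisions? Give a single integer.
Constraint 1 (Y < Z) on D(Y)={1,2,3,4,6} D(Z)={1,3,4,5,6,7}: Z {1,3,4,5,6,7}->{3,4,5,6,7} => REVISION
Constraint 2 (Y < X) on D(Y)={1,2,3,4,6} D(X)={2,4,7}: no change => not a revision
Constraint 3 (Y != Z) on D(Y)={1,2,3,4,6} D(Z)={3,4,5,6,7}: no change => not a revision
Total revisions = 1

Answer: 1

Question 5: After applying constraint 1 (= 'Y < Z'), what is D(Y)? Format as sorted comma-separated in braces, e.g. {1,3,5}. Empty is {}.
Constraint 1 (Y < Z) on D(Y)={1,2,3,4,6} D(Z)={1,3,4,5,6,7}: Z {1,3,4,5,6,7}->{3,4,5,6,7}
So after constraint 1: D(Y) = {1,2,3,4,6}

Answer: {1,2,3,4,6}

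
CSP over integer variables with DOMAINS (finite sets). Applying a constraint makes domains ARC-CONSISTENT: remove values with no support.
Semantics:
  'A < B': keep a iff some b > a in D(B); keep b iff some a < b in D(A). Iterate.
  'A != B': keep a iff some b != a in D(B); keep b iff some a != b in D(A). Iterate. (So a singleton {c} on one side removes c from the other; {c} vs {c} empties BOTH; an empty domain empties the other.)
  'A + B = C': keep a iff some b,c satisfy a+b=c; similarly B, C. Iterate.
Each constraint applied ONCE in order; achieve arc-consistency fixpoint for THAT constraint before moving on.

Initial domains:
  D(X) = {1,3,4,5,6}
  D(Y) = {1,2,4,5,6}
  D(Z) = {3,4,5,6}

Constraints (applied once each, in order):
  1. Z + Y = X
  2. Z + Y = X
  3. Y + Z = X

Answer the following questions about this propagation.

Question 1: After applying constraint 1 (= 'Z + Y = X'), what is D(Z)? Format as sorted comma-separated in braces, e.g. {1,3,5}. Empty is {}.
Answer: {3,4,5}

Derivation:
Constraint 1 (Z + Y = X) on D(Z)={3,4,5,6} D(Y)={1,2,4,5,6} D(X)={1,3,4,5,6}: Z {3,4,5,6}->{3,4,5}; Y {1,2,4,5,6}->{1,2}; X {1,3,4,5,6}->{4,5,6}
So after constraint 1: D(Z) = {3,4,5}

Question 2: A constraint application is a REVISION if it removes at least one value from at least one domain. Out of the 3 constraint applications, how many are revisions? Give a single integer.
Answer: 1

Derivation:
Constraint 1 (Z + Y = X) on D(Z)={3,4,5,6} D(Y)={1,2,4,5,6} D(X)={1,3,4,5,6}: Z {3,4,5,6}->{3,4,5}; Y {1,2,4,5,6}->{1,2}; X {1,3,4,5,6}->{4,5,6} => REVISION
Constraint 2 (Z + Y = X) on D(Z)={3,4,5} D(Y)={1,2} D(X)={4,5,6}: no change => not a revision
Constraint 3 (Y + Z = X) on D(Y)={1,2} D(Z)={3,4,5} D(X)={4,5,6}: no change => not a revision
Total revisions = 1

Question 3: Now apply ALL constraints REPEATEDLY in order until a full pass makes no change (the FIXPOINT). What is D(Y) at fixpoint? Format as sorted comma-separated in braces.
pass 0 (initial): D(Y)={1,2,4,5,6}
pass 1: X {1,3,4,5,6}->{4,5,6}; Y {1,2,4,5,6}->{1,2}; Z {3,4,5,6}->{3,4,5}
pass 2: no change
Fixpoint after 2 passes: D(Y) = {1,2}

Answer: {1,2}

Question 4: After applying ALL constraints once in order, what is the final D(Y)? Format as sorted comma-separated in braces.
Answer: {1,2}

Derivation:
Constraint 1 (Z + Y = X) on D(Z)={3,4,5,6} D(Y)={1,2,4,5,6} D(X)={1,3,4,5,6}: Z {3,4,5,6}->{3,4,5}; Y {1,2,4,5,6}->{1,2}; X {1,3,4,5,6}->{4,5,6}
Constraint 2 (Z + Y = X) on D(Z)={3,4,5} D(Y)={1,2} D(X)={4,5,6}: no change
Constraint 3 (Y + Z = X) on D(Y)={1,2} D(Z)={3,4,5} D(X)={4,5,6}: no change
So after all 3 constraints: D(Y) = {1,2}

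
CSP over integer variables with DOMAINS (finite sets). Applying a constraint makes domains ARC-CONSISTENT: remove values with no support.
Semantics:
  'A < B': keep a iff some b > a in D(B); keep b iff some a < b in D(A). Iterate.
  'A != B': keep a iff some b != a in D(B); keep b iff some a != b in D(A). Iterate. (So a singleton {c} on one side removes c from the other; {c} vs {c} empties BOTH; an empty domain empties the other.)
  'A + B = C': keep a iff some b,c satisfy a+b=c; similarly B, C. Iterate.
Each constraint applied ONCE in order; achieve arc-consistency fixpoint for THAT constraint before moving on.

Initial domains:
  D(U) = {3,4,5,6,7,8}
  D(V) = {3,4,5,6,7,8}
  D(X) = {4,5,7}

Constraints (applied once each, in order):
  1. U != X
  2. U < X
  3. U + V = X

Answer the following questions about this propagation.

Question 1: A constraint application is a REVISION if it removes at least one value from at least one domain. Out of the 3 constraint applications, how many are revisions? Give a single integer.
Answer: 2

Derivation:
Constraint 1 (U != X) on D(U)={3,4,5,6,7,8} D(X)={4,5,7}: no change => not a revision
Constraint 2 (U < X) on D(U)={3,4,5,6,7,8} D(X)={4,5,7}: U {3,4,5,6,7,8}->{3,4,5,6} => REVISION
Constraint 3 (U + V = X) on D(U)={3,4,5,6} D(V)={3,4,5,6,7,8} D(X)={4,5,7}: U {3,4,5,6}->{3,4}; V {3,4,5,6,7,8}->{3,4}; X {4,5,7}->{7} => REVISION
Total revisions = 2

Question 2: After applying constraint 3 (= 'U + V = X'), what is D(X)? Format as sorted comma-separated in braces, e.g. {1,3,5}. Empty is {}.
Answer: {7}

Derivation:
Constraint 1 (U != X) on D(U)={3,4,5,6,7,8} D(X)={4,5,7}: no change
Constraint 2 (U < X) on D(U)={3,4,5,6,7,8} D(X)={4,5,7}: U {3,4,5,6,7,8}->{3,4,5,6}
Constraint 3 (U + V = X) on D(U)={3,4,5,6} D(V)={3,4,5,6,7,8} D(X)={4,5,7}: U {3,4,5,6}->{3,4}; V {3,4,5,6,7,8}->{3,4}; X {4,5,7}->{7}
So after constraint 3: D(X) = {7}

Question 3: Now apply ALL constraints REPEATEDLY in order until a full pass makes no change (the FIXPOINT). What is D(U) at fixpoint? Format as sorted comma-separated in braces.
pass 0 (initial): D(U)={3,4,5,6,7,8}
pass 1: U {3,4,5,6,7,8}->{3,4}; V {3,4,5,6,7,8}->{3,4}; X {4,5,7}->{7}
pass 2: no change
Fixpoint after 2 passes: D(U) = {3,4}

Answer: {3,4}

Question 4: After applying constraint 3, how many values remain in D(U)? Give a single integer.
Constraint 1 (U != X) on D(U)={3,4,5,6,7,8} D(X)={4,5,7}: no change
Constraint 2 (U < X) on D(U)={3,4,5,6,7,8} D(X)={4,5,7}: U {3,4,5,6,7,8}->{3,4,5,6}
Constraint 3 (U + V = X) on D(U)={3,4,5,6} D(V)={3,4,5,6,7,8} D(X)={4,5,7}: U {3,4,5,6}->{3,4}; V {3,4,5,6,7,8}->{3,4}; X {4,5,7}->{7}
So after constraint 3: D(U)={3,4}, size = 2

Answer: 2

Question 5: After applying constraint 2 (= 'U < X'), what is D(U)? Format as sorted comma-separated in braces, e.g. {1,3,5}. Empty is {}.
Answer: {3,4,5,6}

Derivation:
Constraint 1 (U != X) on D(U)={3,4,5,6,7,8} D(X)={4,5,7}: no change
Constraint 2 (U < X) on D(U)={3,4,5,6,7,8} D(X)={4,5,7}: U {3,4,5,6,7,8}->{3,4,5,6}
So after constraint 2: D(U) = {3,4,5,6}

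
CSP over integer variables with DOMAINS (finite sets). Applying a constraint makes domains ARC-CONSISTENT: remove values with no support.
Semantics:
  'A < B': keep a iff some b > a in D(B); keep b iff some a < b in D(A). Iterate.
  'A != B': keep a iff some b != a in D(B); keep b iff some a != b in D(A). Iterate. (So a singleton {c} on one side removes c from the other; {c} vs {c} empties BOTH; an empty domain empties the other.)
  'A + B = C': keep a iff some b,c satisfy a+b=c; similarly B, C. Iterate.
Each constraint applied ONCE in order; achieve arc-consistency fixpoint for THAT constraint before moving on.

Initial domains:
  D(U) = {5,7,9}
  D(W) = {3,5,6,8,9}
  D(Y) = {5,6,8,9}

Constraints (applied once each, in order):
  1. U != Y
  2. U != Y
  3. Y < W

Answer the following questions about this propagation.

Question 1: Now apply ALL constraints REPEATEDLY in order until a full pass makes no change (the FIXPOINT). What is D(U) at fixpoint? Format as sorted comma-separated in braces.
Answer: {5,7,9}

Derivation:
pass 0 (initial): D(U)={5,7,9}
pass 1: W {3,5,6,8,9}->{6,8,9}; Y {5,6,8,9}->{5,6,8}
pass 2: no change
Fixpoint after 2 passes: D(U) = {5,7,9}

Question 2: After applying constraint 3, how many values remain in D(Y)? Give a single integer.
Constraint 1 (U != Y) on D(U)={5,7,9} D(Y)={5,6,8,9}: no change
Constraint 2 (U != Y) on D(U)={5,7,9} D(Y)={5,6,8,9}: no change
Constraint 3 (Y < W) on D(Y)={5,6,8,9} D(W)={3,5,6,8,9}: Y {5,6,8,9}->{5,6,8}; W {3,5,6,8,9}->{6,8,9}
So after constraint 3: D(Y)={5,6,8}, size = 3

Answer: 3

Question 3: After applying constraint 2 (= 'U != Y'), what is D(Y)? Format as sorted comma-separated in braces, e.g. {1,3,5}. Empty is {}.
Answer: {5,6,8,9}

Derivation:
Constraint 1 (U != Y) on D(U)={5,7,9} D(Y)={5,6,8,9}: no change
Constraint 2 (U != Y) on D(U)={5,7,9} D(Y)={5,6,8,9}: no change
So after constraint 2: D(Y) = {5,6,8,9}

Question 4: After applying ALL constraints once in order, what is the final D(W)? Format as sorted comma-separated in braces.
Answer: {6,8,9}

Derivation:
Constraint 1 (U != Y) on D(U)={5,7,9} D(Y)={5,6,8,9}: no change
Constraint 2 (U != Y) on D(U)={5,7,9} D(Y)={5,6,8,9}: no change
Constraint 3 (Y < W) on D(Y)={5,6,8,9} D(W)={3,5,6,8,9}: Y {5,6,8,9}->{5,6,8}; W {3,5,6,8,9}->{6,8,9}
So after all 3 constraints: D(W) = {6,8,9}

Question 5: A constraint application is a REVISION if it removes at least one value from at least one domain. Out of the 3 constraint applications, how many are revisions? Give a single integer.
Constraint 1 (U != Y) on D(U)={5,7,9} D(Y)={5,6,8,9}: no change => not a revision
Constraint 2 (U != Y) on D(U)={5,7,9} D(Y)={5,6,8,9}: no change => not a revision
Constraint 3 (Y < W) on D(Y)={5,6,8,9} D(W)={3,5,6,8,9}: Y {5,6,8,9}->{5,6,8}; W {3,5,6,8,9}->{6,8,9} => REVISION
Total revisions = 1

Answer: 1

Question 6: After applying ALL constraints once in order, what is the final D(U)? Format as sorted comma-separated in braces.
Answer: {5,7,9}

Derivation:
Constraint 1 (U != Y) on D(U)={5,7,9} D(Y)={5,6,8,9}: no change
Constraint 2 (U != Y) on D(U)={5,7,9} D(Y)={5,6,8,9}: no change
Constraint 3 (Y < W) on D(Y)={5,6,8,9} D(W)={3,5,6,8,9}: Y {5,6,8,9}->{5,6,8}; W {3,5,6,8,9}->{6,8,9}
So after all 3 constraints: D(U) = {5,7,9}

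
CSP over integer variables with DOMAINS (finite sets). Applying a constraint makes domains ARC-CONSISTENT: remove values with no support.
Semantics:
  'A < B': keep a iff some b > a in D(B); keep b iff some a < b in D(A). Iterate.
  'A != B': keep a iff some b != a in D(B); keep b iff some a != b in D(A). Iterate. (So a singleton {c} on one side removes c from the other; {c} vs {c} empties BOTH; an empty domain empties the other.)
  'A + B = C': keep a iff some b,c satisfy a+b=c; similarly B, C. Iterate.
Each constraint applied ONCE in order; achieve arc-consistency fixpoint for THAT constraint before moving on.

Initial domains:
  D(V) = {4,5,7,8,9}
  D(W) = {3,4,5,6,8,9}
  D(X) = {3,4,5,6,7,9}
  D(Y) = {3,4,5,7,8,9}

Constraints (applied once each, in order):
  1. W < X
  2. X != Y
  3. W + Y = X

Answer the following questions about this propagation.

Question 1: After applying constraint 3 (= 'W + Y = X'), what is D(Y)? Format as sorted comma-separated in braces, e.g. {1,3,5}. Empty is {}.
Constraint 1 (W < X) on D(W)={3,4,5,6,8,9} D(X)={3,4,5,6,7,9}: W {3,4,5,6,8,9}->{3,4,5,6,8}; X {3,4,5,6,7,9}->{4,5,6,7,9}
Constraint 2 (X != Y) on D(X)={4,5,6,7,9} D(Y)={3,4,5,7,8,9}: no change
Constraint 3 (W + Y = X) on D(W)={3,4,5,6,8} D(Y)={3,4,5,7,8,9} D(X)={4,5,6,7,9}: W {3,4,5,6,8}->{3,4,5,6}; Y {3,4,5,7,8,9}->{3,4,5}; X {4,5,6,7,9}->{6,7,9}
So after constraint 3: D(Y) = {3,4,5}

Answer: {3,4,5}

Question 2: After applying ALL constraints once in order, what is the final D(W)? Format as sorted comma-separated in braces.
Answer: {3,4,5,6}

Derivation:
Constraint 1 (W < X) on D(W)={3,4,5,6,8,9} D(X)={3,4,5,6,7,9}: W {3,4,5,6,8,9}->{3,4,5,6,8}; X {3,4,5,6,7,9}->{4,5,6,7,9}
Constraint 2 (X != Y) on D(X)={4,5,6,7,9} D(Y)={3,4,5,7,8,9}: no change
Constraint 3 (W + Y = X) on D(W)={3,4,5,6,8} D(Y)={3,4,5,7,8,9} D(X)={4,5,6,7,9}: W {3,4,5,6,8}->{3,4,5,6}; Y {3,4,5,7,8,9}->{3,4,5}; X {4,5,6,7,9}->{6,7,9}
So after all 3 constraints: D(W) = {3,4,5,6}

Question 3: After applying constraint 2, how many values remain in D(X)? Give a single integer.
Constraint 1 (W < X) on D(W)={3,4,5,6,8,9} D(X)={3,4,5,6,7,9}: W {3,4,5,6,8,9}->{3,4,5,6,8}; X {3,4,5,6,7,9}->{4,5,6,7,9}
Constraint 2 (X != Y) on D(X)={4,5,6,7,9} D(Y)={3,4,5,7,8,9}: no change
So after constraint 2: D(X)={4,5,6,7,9}, size = 5

Answer: 5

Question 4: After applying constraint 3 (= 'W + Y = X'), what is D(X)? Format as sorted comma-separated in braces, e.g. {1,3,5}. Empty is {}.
Answer: {6,7,9}

Derivation:
Constraint 1 (W < X) on D(W)={3,4,5,6,8,9} D(X)={3,4,5,6,7,9}: W {3,4,5,6,8,9}->{3,4,5,6,8}; X {3,4,5,6,7,9}->{4,5,6,7,9}
Constraint 2 (X != Y) on D(X)={4,5,6,7,9} D(Y)={3,4,5,7,8,9}: no change
Constraint 3 (W + Y = X) on D(W)={3,4,5,6,8} D(Y)={3,4,5,7,8,9} D(X)={4,5,6,7,9}: W {3,4,5,6,8}->{3,4,5,6}; Y {3,4,5,7,8,9}->{3,4,5}; X {4,5,6,7,9}->{6,7,9}
So after constraint 3: D(X) = {6,7,9}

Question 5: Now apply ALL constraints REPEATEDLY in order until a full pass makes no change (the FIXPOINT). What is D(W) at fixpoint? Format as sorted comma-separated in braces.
pass 0 (initial): D(W)={3,4,5,6,8,9}
pass 1: W {3,4,5,6,8,9}->{3,4,5,6}; X {3,4,5,6,7,9}->{6,7,9}; Y {3,4,5,7,8,9}->{3,4,5}
pass 2: no change
Fixpoint after 2 passes: D(W) = {3,4,5,6}

Answer: {3,4,5,6}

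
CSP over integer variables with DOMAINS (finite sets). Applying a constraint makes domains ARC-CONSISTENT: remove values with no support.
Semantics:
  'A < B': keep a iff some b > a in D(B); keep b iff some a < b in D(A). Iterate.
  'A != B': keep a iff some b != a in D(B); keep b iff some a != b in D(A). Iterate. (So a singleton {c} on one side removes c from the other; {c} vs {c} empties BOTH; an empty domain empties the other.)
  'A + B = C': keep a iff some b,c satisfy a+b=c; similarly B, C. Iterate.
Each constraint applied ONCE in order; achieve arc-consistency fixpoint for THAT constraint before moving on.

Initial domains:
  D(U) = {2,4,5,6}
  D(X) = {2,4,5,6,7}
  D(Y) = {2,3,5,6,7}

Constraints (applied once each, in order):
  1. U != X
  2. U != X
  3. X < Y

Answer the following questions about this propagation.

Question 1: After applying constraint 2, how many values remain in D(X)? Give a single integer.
Answer: 5

Derivation:
Constraint 1 (U != X) on D(U)={2,4,5,6} D(X)={2,4,5,6,7}: no change
Constraint 2 (U != X) on D(U)={2,4,5,6} D(X)={2,4,5,6,7}: no change
So after constraint 2: D(X)={2,4,5,6,7}, size = 5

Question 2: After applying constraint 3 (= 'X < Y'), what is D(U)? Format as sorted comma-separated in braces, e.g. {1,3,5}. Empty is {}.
Constraint 1 (U != X) on D(U)={2,4,5,6} D(X)={2,4,5,6,7}: no change
Constraint 2 (U != X) on D(U)={2,4,5,6} D(X)={2,4,5,6,7}: no change
Constraint 3 (X < Y) on D(X)={2,4,5,6,7} D(Y)={2,3,5,6,7}: X {2,4,5,6,7}->{2,4,5,6}; Y {2,3,5,6,7}->{3,5,6,7}
So after constraint 3: D(U) = {2,4,5,6}

Answer: {2,4,5,6}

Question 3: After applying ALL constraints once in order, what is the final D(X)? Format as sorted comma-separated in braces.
Answer: {2,4,5,6}

Derivation:
Constraint 1 (U != X) on D(U)={2,4,5,6} D(X)={2,4,5,6,7}: no change
Constraint 2 (U != X) on D(U)={2,4,5,6} D(X)={2,4,5,6,7}: no change
Constraint 3 (X < Y) on D(X)={2,4,5,6,7} D(Y)={2,3,5,6,7}: X {2,4,5,6,7}->{2,4,5,6}; Y {2,3,5,6,7}->{3,5,6,7}
So after all 3 constraints: D(X) = {2,4,5,6}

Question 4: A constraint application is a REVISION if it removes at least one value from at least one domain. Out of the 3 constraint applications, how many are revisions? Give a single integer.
Answer: 1

Derivation:
Constraint 1 (U != X) on D(U)={2,4,5,6} D(X)={2,4,5,6,7}: no change => not a revision
Constraint 2 (U != X) on D(U)={2,4,5,6} D(X)={2,4,5,6,7}: no change => not a revision
Constraint 3 (X < Y) on D(X)={2,4,5,6,7} D(Y)={2,3,5,6,7}: X {2,4,5,6,7}->{2,4,5,6}; Y {2,3,5,6,7}->{3,5,6,7} => REVISION
Total revisions = 1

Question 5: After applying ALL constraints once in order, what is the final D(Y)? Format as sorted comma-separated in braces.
Answer: {3,5,6,7}

Derivation:
Constraint 1 (U != X) on D(U)={2,4,5,6} D(X)={2,4,5,6,7}: no change
Constraint 2 (U != X) on D(U)={2,4,5,6} D(X)={2,4,5,6,7}: no change
Constraint 3 (X < Y) on D(X)={2,4,5,6,7} D(Y)={2,3,5,6,7}: X {2,4,5,6,7}->{2,4,5,6}; Y {2,3,5,6,7}->{3,5,6,7}
So after all 3 constraints: D(Y) = {3,5,6,7}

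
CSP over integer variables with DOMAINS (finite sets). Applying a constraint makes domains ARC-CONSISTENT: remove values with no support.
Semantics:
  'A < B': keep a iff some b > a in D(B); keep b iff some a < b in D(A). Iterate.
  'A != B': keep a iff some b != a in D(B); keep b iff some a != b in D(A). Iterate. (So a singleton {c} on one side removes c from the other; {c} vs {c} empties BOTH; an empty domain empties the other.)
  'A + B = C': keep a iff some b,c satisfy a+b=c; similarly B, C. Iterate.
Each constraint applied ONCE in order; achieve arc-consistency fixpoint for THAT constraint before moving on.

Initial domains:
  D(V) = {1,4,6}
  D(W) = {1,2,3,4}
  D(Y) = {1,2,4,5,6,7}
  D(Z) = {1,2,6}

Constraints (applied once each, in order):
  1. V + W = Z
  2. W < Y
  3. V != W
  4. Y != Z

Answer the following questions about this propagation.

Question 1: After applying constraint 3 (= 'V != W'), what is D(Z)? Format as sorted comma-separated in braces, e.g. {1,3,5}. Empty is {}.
Answer: {2,6}

Derivation:
Constraint 1 (V + W = Z) on D(V)={1,4,6} D(W)={1,2,3,4} D(Z)={1,2,6}: V {1,4,6}->{1,4}; W {1,2,3,4}->{1,2}; Z {1,2,6}->{2,6}
Constraint 2 (W < Y) on D(W)={1,2} D(Y)={1,2,4,5,6,7}: Y {1,2,4,5,6,7}->{2,4,5,6,7}
Constraint 3 (V != W) on D(V)={1,4} D(W)={1,2}: no change
So after constraint 3: D(Z) = {2,6}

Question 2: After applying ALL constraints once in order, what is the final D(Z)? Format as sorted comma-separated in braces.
Answer: {2,6}

Derivation:
Constraint 1 (V + W = Z) on D(V)={1,4,6} D(W)={1,2,3,4} D(Z)={1,2,6}: V {1,4,6}->{1,4}; W {1,2,3,4}->{1,2}; Z {1,2,6}->{2,6}
Constraint 2 (W < Y) on D(W)={1,2} D(Y)={1,2,4,5,6,7}: Y {1,2,4,5,6,7}->{2,4,5,6,7}
Constraint 3 (V != W) on D(V)={1,4} D(W)={1,2}: no change
Constraint 4 (Y != Z) on D(Y)={2,4,5,6,7} D(Z)={2,6}: no change
So after all 4 constraints: D(Z) = {2,6}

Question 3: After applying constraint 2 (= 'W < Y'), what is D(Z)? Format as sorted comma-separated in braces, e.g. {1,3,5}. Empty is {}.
Constraint 1 (V + W = Z) on D(V)={1,4,6} D(W)={1,2,3,4} D(Z)={1,2,6}: V {1,4,6}->{1,4}; W {1,2,3,4}->{1,2}; Z {1,2,6}->{2,6}
Constraint 2 (W < Y) on D(W)={1,2} D(Y)={1,2,4,5,6,7}: Y {1,2,4,5,6,7}->{2,4,5,6,7}
So after constraint 2: D(Z) = {2,6}

Answer: {2,6}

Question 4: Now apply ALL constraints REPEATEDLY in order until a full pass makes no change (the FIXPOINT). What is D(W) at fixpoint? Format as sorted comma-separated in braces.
pass 0 (initial): D(W)={1,2,3,4}
pass 1: V {1,4,6}->{1,4}; W {1,2,3,4}->{1,2}; Y {1,2,4,5,6,7}->{2,4,5,6,7}; Z {1,2,6}->{2,6}
pass 2: no change
Fixpoint after 2 passes: D(W) = {1,2}

Answer: {1,2}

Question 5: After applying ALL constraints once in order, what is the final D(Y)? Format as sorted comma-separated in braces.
Constraint 1 (V + W = Z) on D(V)={1,4,6} D(W)={1,2,3,4} D(Z)={1,2,6}: V {1,4,6}->{1,4}; W {1,2,3,4}->{1,2}; Z {1,2,6}->{2,6}
Constraint 2 (W < Y) on D(W)={1,2} D(Y)={1,2,4,5,6,7}: Y {1,2,4,5,6,7}->{2,4,5,6,7}
Constraint 3 (V != W) on D(V)={1,4} D(W)={1,2}: no change
Constraint 4 (Y != Z) on D(Y)={2,4,5,6,7} D(Z)={2,6}: no change
So after all 4 constraints: D(Y) = {2,4,5,6,7}

Answer: {2,4,5,6,7}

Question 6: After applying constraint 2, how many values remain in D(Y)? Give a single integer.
Answer: 5

Derivation:
Constraint 1 (V + W = Z) on D(V)={1,4,6} D(W)={1,2,3,4} D(Z)={1,2,6}: V {1,4,6}->{1,4}; W {1,2,3,4}->{1,2}; Z {1,2,6}->{2,6}
Constraint 2 (W < Y) on D(W)={1,2} D(Y)={1,2,4,5,6,7}: Y {1,2,4,5,6,7}->{2,4,5,6,7}
So after constraint 2: D(Y)={2,4,5,6,7}, size = 5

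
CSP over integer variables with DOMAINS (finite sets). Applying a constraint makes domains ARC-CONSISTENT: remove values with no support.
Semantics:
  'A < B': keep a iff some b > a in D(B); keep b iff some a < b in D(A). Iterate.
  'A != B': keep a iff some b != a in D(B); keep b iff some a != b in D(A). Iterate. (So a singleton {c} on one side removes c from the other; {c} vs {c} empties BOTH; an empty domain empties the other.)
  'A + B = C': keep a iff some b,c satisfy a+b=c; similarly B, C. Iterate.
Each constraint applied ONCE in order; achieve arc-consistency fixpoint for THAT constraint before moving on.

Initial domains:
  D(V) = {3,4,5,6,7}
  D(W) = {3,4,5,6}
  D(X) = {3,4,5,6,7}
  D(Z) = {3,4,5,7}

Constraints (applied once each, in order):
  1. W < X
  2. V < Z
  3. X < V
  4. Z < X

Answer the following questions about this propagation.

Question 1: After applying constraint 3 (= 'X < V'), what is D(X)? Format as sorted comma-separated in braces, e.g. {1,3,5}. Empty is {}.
Answer: {4,5}

Derivation:
Constraint 1 (W < X) on D(W)={3,4,5,6} D(X)={3,4,5,6,7}: X {3,4,5,6,7}->{4,5,6,7}
Constraint 2 (V < Z) on D(V)={3,4,5,6,7} D(Z)={3,4,5,7}: V {3,4,5,6,7}->{3,4,5,6}; Z {3,4,5,7}->{4,5,7}
Constraint 3 (X < V) on D(X)={4,5,6,7} D(V)={3,4,5,6}: X {4,5,6,7}->{4,5}; V {3,4,5,6}->{5,6}
So after constraint 3: D(X) = {4,5}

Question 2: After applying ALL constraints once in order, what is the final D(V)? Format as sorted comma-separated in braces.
Constraint 1 (W < X) on D(W)={3,4,5,6} D(X)={3,4,5,6,7}: X {3,4,5,6,7}->{4,5,6,7}
Constraint 2 (V < Z) on D(V)={3,4,5,6,7} D(Z)={3,4,5,7}: V {3,4,5,6,7}->{3,4,5,6}; Z {3,4,5,7}->{4,5,7}
Constraint 3 (X < V) on D(X)={4,5,6,7} D(V)={3,4,5,6}: X {4,5,6,7}->{4,5}; V {3,4,5,6}->{5,6}
Constraint 4 (Z < X) on D(Z)={4,5,7} D(X)={4,5}: Z {4,5,7}->{4}; X {4,5}->{5}
So after all 4 constraints: D(V) = {5,6}

Answer: {5,6}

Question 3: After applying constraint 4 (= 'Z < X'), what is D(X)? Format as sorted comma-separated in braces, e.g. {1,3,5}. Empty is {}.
Answer: {5}

Derivation:
Constraint 1 (W < X) on D(W)={3,4,5,6} D(X)={3,4,5,6,7}: X {3,4,5,6,7}->{4,5,6,7}
Constraint 2 (V < Z) on D(V)={3,4,5,6,7} D(Z)={3,4,5,7}: V {3,4,5,6,7}->{3,4,5,6}; Z {3,4,5,7}->{4,5,7}
Constraint 3 (X < V) on D(X)={4,5,6,7} D(V)={3,4,5,6}: X {4,5,6,7}->{4,5}; V {3,4,5,6}->{5,6}
Constraint 4 (Z < X) on D(Z)={4,5,7} D(X)={4,5}: Z {4,5,7}->{4}; X {4,5}->{5}
So after constraint 4: D(X) = {5}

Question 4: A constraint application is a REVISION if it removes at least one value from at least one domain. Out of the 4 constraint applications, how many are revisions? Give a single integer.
Answer: 4

Derivation:
Constraint 1 (W < X) on D(W)={3,4,5,6} D(X)={3,4,5,6,7}: X {3,4,5,6,7}->{4,5,6,7} => REVISION
Constraint 2 (V < Z) on D(V)={3,4,5,6,7} D(Z)={3,4,5,7}: V {3,4,5,6,7}->{3,4,5,6}; Z {3,4,5,7}->{4,5,7} => REVISION
Constraint 3 (X < V) on D(X)={4,5,6,7} D(V)={3,4,5,6}: X {4,5,6,7}->{4,5}; V {3,4,5,6}->{5,6} => REVISION
Constraint 4 (Z < X) on D(Z)={4,5,7} D(X)={4,5}: Z {4,5,7}->{4}; X {4,5}->{5} => REVISION
Total revisions = 4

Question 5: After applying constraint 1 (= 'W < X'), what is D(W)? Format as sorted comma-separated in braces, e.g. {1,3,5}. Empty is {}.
Constraint 1 (W < X) on D(W)={3,4,5,6} D(X)={3,4,5,6,7}: X {3,4,5,6,7}->{4,5,6,7}
So after constraint 1: D(W) = {3,4,5,6}

Answer: {3,4,5,6}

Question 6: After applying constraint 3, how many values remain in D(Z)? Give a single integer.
Constraint 1 (W < X) on D(W)={3,4,5,6} D(X)={3,4,5,6,7}: X {3,4,5,6,7}->{4,5,6,7}
Constraint 2 (V < Z) on D(V)={3,4,5,6,7} D(Z)={3,4,5,7}: V {3,4,5,6,7}->{3,4,5,6}; Z {3,4,5,7}->{4,5,7}
Constraint 3 (X < V) on D(X)={4,5,6,7} D(V)={3,4,5,6}: X {4,5,6,7}->{4,5}; V {3,4,5,6}->{5,6}
So after constraint 3: D(Z)={4,5,7}, size = 3

Answer: 3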